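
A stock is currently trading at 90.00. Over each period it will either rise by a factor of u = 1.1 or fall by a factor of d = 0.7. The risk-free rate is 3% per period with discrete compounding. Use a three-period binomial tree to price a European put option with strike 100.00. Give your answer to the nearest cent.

Risk-neutral probability p = (1 + 0.03 − 0.7)/(1.1 − 0.7) = 0.3300/0.4000 = 0.8250
Terminal stock prices: S_uuu = 119.8, S_uud = 76.23, S_udd = 48.51, S_ddd = 30.87
Terminal payoffs (K − S): max(-19.79, 0) = 0, max(23.77, 0) = 23.77, max(51.49, 0) = 51.49, max(69.13, 0) = 69.13
Node uu (S = 108.9): V_uu = 1/1.03·[0.8250·0.0000 + 0.1750·23.7700] = 4.0386
Node ud (S = 69.3): V_ud = 1/1.03·[0.8250·23.7700 + 0.1750·51.4900] = 27.7874
Node dd (S = 44.1): V_dd = 1/1.03·[0.8250·51.4900 + 0.1750·69.1300] = 52.9874
Node u (S = 99): V_u = 1/1.03·[0.8250·4.0386 + 0.1750·27.7874] = 7.9560
Node d (S = 63): V_d = 1/1.03·[0.8250·27.7874 + 0.1750·52.9874] = 31.2596
Node 0 (S = 90): V_0 = 1/1.03·[0.8250·7.9560 + 0.1750·31.2596] = 11.6836

11.68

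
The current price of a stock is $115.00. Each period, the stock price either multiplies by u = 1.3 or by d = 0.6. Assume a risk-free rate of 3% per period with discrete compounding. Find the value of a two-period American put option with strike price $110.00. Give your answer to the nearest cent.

Risk-neutral probability p = (1 + 0.03 − 0.6)/(1.3 − 0.6) = 0.4300/0.7000 = 0.6143
Terminal stock prices: S_uu = 194.4, S_ud = 89.7, S_dd = 41.4
Terminal payoffs (K − S): max(-84.35, 0) = 0, max(20.3, 0) = 20.3, max(68.6, 0) = 68.6
Node u (S = 149.5): continuation = 1/1.03·[0.6143·0.0000 + 0.3857·20.3000] = 7.6019; exercise value = 0.0000 ≤ continuation, so V_u = 7.6019
Node d (S = 69): continuation = 1/1.03·[0.6143·20.3000 + 0.3857·68.6000] = 37.7961; exercise value = 41.0000 > continuation, so V_d = 41.0000 (exercise)
Node 0 (S = 115): continuation = 1/1.03·[0.6143·7.6019 + 0.3857·41.0000] = 19.8874; exercise value = 0.0000 ≤ continuation, so V_0 = 19.8874

$19.89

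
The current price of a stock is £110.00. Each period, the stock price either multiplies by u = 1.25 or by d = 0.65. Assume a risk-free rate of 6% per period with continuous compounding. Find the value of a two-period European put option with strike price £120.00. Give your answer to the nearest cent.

Risk-neutral probability p = (e^0.06 − 0.65)/(1.25 − 0.65) = 0.4118/0.6000 = 0.6864
Terminal stock prices: S_uu = 171.9, S_ud = 89.38, S_dd = 46.48
Terminal payoffs (K − S): max(-51.88, 0) = 0, max(30.62, 0) = 30.62, max(73.53, 0) = 73.53
Node u (S = 137.5): V_u = e^(−0.06)·[0.6864·0.0000 + 0.3136·30.6250] = 9.0449
Node d (S = 71.5): V_d = e^(−0.06)·[0.6864·30.6250 + 0.3136·73.5250] = 41.5117
Node 0 (S = 110): V_0 = e^(−0.06)·[0.6864·9.0449 + 0.3136·41.5117] = 18.1070

£18.11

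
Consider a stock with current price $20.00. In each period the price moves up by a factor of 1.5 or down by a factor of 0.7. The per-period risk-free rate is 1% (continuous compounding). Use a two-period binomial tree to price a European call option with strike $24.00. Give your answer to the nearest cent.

$3.09

Risk-neutral probability p = (e^0.01 − 0.7)/(1.5 − 0.7) = 0.3101/0.8000 = 0.3876
Terminal stock prices: S_uu = 45, S_ud = 21, S_dd = 9.8
Terminal payoffs (S − K): max(21, 0) = 21, max(-3, 0) = 0, max(-14.2, 0) = 0
Node u (S = 30): V_u = e^(−0.01)·[0.3876·21.0000 + 0.6124·0.0000] = 8.0578
Node d (S = 14): V_d = e^(−0.01)·[0.3876·0.0000 + 0.6124·0.0000] = 0.0000
Node 0 (S = 20): V_0 = e^(−0.01)·[0.3876·8.0578 + 0.6124·0.0000] = 3.0918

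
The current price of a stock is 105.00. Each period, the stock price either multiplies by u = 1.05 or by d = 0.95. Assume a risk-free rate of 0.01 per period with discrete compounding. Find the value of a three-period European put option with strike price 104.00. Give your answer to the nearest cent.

Risk-neutral probability p = (1 + 0.01 − 0.95)/(1.05 − 0.95) = 0.0600/0.1000 = 0.6000
Terminal stock prices: S_uuu = 121.6, S_uud = 110, S_udd = 99.5, S_ddd = 90.02
Terminal payoffs (K − S): max(-17.55, 0) = 0, max(-5.974, 0) = 0, max(4.499, 0) = 4.499, max(13.98, 0) = 13.98
Node uu (S = 115.8): V_uu = 1/1.01·[0.6000·0.0000 + 0.4000·0.0000] = 0.0000
Node ud (S = 104.7): V_ud = 1/1.01·[0.6000·0.0000 + 0.4000·4.4994] = 1.7819
Node dd (S = 94.76): V_dd = 1/1.01·[0.6000·4.4994 + 0.4000·13.9756] = 8.2078
Node u (S = 110.2): V_u = 1/1.01·[0.6000·0.0000 + 0.4000·1.7819] = 0.7057
Node d (S = 99.75): V_d = 1/1.01·[0.6000·1.7819 + 0.4000·8.2078] = 4.3092
Node 0 (S = 105): V_0 = 1/1.01·[0.6000·0.7057 + 0.4000·4.3092] = 2.1258

2.13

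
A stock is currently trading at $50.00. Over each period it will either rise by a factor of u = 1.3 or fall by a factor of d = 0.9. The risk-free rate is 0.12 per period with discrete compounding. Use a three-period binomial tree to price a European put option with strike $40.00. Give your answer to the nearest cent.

$0.23

Risk-neutral probability p = (1 + 0.12 − 0.9)/(1.3 − 0.9) = 0.2200/0.4000 = 0.5500
Terminal stock prices: S_uuu = 109.9, S_uud = 76.05, S_udd = 52.65, S_ddd = 36.45
Terminal payoffs (K − S): max(-69.85, 0) = 0, max(-36.05, 0) = 0, max(-12.65, 0) = 0, max(3.55, 0) = 3.55
Node uu (S = 84.5): V_uu = 1/1.12·[0.5500·0.0000 + 0.4500·0.0000] = 0.0000
Node ud (S = 58.5): V_ud = 1/1.12·[0.5500·0.0000 + 0.4500·0.0000] = 0.0000
Node dd (S = 40.5): V_dd = 1/1.12·[0.5500·0.0000 + 0.4500·3.5500] = 1.4263
Node u (S = 65): V_u = 1/1.12·[0.5500·0.0000 + 0.4500·0.0000] = 0.0000
Node d (S = 45): V_d = 1/1.12·[0.5500·0.0000 + 0.4500·1.4263] = 0.5731
Node 0 (S = 50): V_0 = 1/1.12·[0.5500·0.0000 + 0.4500·0.5731] = 0.2303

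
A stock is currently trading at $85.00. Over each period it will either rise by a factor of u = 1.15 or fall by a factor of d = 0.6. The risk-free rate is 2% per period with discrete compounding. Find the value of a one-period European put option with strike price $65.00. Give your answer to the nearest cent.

$3.24

Risk-neutral probability p = (1 + 0.02 − 0.6)/(1.15 − 0.6) = 0.4200/0.5500 = 0.7636
Terminal stock prices: S_u = 97.75, S_d = 51
Terminal payoffs (K − S): max(-32.75, 0) = 0, max(14, 0) = 14
Node 0 (S = 85): V_0 = 1/1.02·[0.7636·0.0000 + 0.2364·14.0000] = 3.2442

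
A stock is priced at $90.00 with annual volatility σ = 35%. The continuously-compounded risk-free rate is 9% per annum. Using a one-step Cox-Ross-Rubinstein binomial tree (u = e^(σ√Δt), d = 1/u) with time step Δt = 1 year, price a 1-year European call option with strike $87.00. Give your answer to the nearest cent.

$20.29

CRR parameters: u = e^(σ√Δt) = e^(0.35·√1) = 1.4191, d = 1/u = 0.7047
Per-period rate: rΔt = 0.09·1 = 0.09, so R = e^0.09 = 1.0942
Risk-neutral probability p = (e^0.09 − 0.7047)/(1.4191 − 0.7047) = 0.3895/0.7144 = 0.5452
Terminal stock prices: S_u = 127.7, S_d = 63.42
Terminal payoffs (S − K): max(40.72, 0) = 40.72, max(-23.58, 0) = 0
Node 0 (S = 90): V_0 = e^(−0.09)·[0.5452·40.7161 + 0.4548·0.0000] = 20.2882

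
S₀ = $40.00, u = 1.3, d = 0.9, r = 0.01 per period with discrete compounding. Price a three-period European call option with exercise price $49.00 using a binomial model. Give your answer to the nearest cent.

Risk-neutral probability p = (1 + 0.01 − 0.9)/(1.3 − 0.9) = 0.1100/0.4000 = 0.2750
Terminal stock prices: S_uuu = 87.88, S_uud = 60.84, S_udd = 42.12, S_ddd = 29.16
Terminal payoffs (S − K): max(38.88, 0) = 38.88, max(11.84, 0) = 11.84, max(-6.88, 0) = 0, max(-19.84, 0) = 0
Node uu (S = 67.6): V_uu = 1/1.01·[0.2750·38.8800 + 0.7250·11.8400] = 19.0851
Node ud (S = 46.8): V_ud = 1/1.01·[0.2750·11.8400 + 0.7250·0.0000] = 3.2238
Node dd (S = 32.4): V_dd = 1/1.01·[0.2750·0.0000 + 0.7250·0.0000] = 0.0000
Node u (S = 52): V_u = 1/1.01·[0.2750·19.0851 + 0.7250·3.2238] = 7.5105
Node d (S = 36): V_d = 1/1.01·[0.2750·3.2238 + 0.7250·0.0000] = 0.8778
Node 0 (S = 40): V_0 = 1/1.01·[0.2750·7.5105 + 0.7250·0.8778] = 2.6750

$2.68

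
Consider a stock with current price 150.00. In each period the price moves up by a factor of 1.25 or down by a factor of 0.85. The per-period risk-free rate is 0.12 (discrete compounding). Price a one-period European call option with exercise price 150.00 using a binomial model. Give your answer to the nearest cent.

22.60

Risk-neutral probability p = (1 + 0.12 − 0.85)/(1.25 − 0.85) = 0.2700/0.4000 = 0.6750
Terminal stock prices: S_u = 187.5, S_d = 127.5
Terminal payoffs (S − K): max(37.5, 0) = 37.5, max(-22.5, 0) = 0
Node 0 (S = 150): V_0 = 1/1.12·[0.6750·37.5000 + 0.3250·0.0000] = 22.6004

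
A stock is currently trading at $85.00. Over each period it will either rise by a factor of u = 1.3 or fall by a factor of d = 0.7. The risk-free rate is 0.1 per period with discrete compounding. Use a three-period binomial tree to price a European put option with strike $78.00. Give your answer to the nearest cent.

Risk-neutral probability p = (1 + 0.1 − 0.7)/(1.3 − 0.7) = 0.4000/0.6000 = 0.6667
Terminal stock prices: S_uuu = 186.7, S_uud = 100.6, S_udd = 54.14, S_ddd = 29.15
Terminal payoffs (K − S): max(-108.7, 0) = 0, max(-22.55, 0) = 0, max(23.86, 0) = 23.86, max(48.85, 0) = 48.85
Node uu (S = 143.7): V_uu = 1/1.1·[0.6667·0.0000 + 0.3333·0.0000] = 0.0000
Node ud (S = 77.35): V_ud = 1/1.1·[0.6667·0.0000 + 0.3333·23.8550] = 7.2288
Node dd (S = 41.65): V_dd = 1/1.1·[0.6667·23.8550 + 0.3333·48.8450] = 29.2591
Node u (S = 110.5): V_u = 1/1.1·[0.6667·0.0000 + 0.3333·7.2288] = 2.1905
Node d (S = 59.5): V_d = 1/1.1·[0.6667·7.2288 + 0.3333·29.2591] = 13.2475
Node 0 (S = 85): V_0 = 1/1.1·[0.6667·2.1905 + 0.3333·13.2475] = 5.3420

$5.34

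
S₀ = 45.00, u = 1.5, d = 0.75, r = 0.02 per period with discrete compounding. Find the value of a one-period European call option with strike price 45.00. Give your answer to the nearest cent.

7.94

Risk-neutral probability p = (1 + 0.02 − 0.75)/(1.5 − 0.75) = 0.2700/0.7500 = 0.3600
Terminal stock prices: S_u = 67.5, S_d = 33.75
Terminal payoffs (S − K): max(22.5, 0) = 22.5, max(-11.25, 0) = 0
Node 0 (S = 45): V_0 = 1/1.02·[0.3600·22.5000 + 0.6400·0.0000] = 7.9412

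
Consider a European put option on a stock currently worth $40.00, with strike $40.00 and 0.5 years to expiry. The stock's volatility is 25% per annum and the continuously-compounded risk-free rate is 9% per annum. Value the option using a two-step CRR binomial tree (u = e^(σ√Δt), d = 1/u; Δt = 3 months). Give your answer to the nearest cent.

$1.64

CRR parameters: u = e^(σ√Δt) = e^(0.25·√0.25) = 1.1331, d = 1/u = 0.8825
Per-period rate: rΔt = 0.09·0.25 = 0.0225, so R = e^0.0225 = 1.0228
Risk-neutral probability p = (e^0.0225 − 0.8825)/(1.1331 − 0.8825) = 0.1403/0.2507 = 0.5596
Terminal stock prices: S_uu = 51.36, S_ud = 40, S_dd = 31.15
Terminal payoffs (K − S): max(-11.36, 0) = 0, max(0, 0) = 0, max(8.848, 0) = 8.848
Node u (S = 45.33): V_u = e^(−0.0225)·[0.5596·0.0000 + 0.4404·0.0000] = 0.0000
Node d (S = 35.3): V_d = e^(−0.0225)·[0.5596·0.0000 + 0.4404·8.8480] = 3.8102
Node 0 (S = 40): V_0 = e^(−0.0225)·[0.5596·0.0000 + 0.4404·3.8102] = 1.6408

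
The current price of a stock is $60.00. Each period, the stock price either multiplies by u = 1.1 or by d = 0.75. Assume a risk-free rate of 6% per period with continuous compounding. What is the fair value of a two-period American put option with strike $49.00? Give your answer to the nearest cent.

$0.41

Risk-neutral probability p = (e^0.06 − 0.75)/(1.1 − 0.75) = 0.3118/0.3500 = 0.8910
Terminal stock prices: S_uu = 72.6, S_ud = 49.5, S_dd = 33.75
Terminal payoffs (K − S): max(-23.6, 0) = 0, max(-0.5, 0) = 0, max(15.25, 0) = 15.25
Node u (S = 66): continuation = e^(−0.06)·[0.8910·0.0000 + 0.1090·0.0000] = 0.0000; exercise value = 0.0000 ≤ continuation, so V_u = 0.0000
Node d (S = 45): continuation = e^(−0.06)·[0.8910·0.0000 + 0.1090·15.2500] = 1.5660; exercise value = 4.0000 > continuation, so V_d = 4.0000 (exercise)
Node 0 (S = 60): continuation = e^(−0.06)·[0.8910·0.0000 + 0.1090·4.0000] = 0.4108; exercise value = 0.0000 ≤ continuation, so V_0 = 0.4108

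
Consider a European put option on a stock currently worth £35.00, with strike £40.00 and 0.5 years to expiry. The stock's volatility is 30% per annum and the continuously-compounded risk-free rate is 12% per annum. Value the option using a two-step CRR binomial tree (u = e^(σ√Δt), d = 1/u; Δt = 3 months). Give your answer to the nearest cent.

CRR parameters: u = e^(σ√Δt) = e^(0.3·√0.25) = 1.1618, d = 1/u = 0.8607
Per-period rate: rΔt = 0.12·0.25 = 0.03, so R = e^0.03 = 1.0305
Risk-neutral probability p = (e^0.03 − 0.8607)/(1.1618 − 0.8607) = 0.1697/0.3011 = 0.5637
Terminal stock prices: S_uu = 47.25, S_ud = 35, S_dd = 25.93
Terminal payoffs (K − S): max(-7.245, 0) = 0, max(5, 0) = 5, max(14.07, 0) = 14.07
Node u (S = 40.66): V_u = e^(−0.03)·[0.5637·0.0000 + 0.4363·5.0000] = 2.1170
Node d (S = 30.12): V_d = e^(−0.03)·[0.5637·5.0000 + 0.4363·14.0714] = 8.6930
Node 0 (S = 35): V_0 = e^(−0.03)·[0.5637·2.1170 + 0.4363·8.6930] = 4.8387

£4.84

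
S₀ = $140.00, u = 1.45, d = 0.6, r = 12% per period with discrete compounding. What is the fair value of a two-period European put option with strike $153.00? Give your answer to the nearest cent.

Risk-neutral probability p = (1 + 0.12 − 0.6)/(1.45 − 0.6) = 0.5200/0.8500 = 0.6118
Terminal stock prices: S_uu = 294.4, S_ud = 121.8, S_dd = 50.4
Terminal payoffs (K − S): max(-141.4, 0) = 0, max(31.2, 0) = 31.2, max(102.6, 0) = 102.6
Node u (S = 203): V_u = 1/1.12·[0.6118·0.0000 + 0.3882·31.2000] = 10.8151
Node d (S = 84): V_d = 1/1.12·[0.6118·31.2000 + 0.3882·102.6000] = 52.6071
Node 0 (S = 140): V_0 = 1/1.12·[0.6118·10.8151 + 0.3882·52.6071] = 24.1431

$24.14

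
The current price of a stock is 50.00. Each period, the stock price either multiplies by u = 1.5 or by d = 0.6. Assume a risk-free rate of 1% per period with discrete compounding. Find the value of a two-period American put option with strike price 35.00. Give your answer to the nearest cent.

4.94

Risk-neutral probability p = (1 + 0.01 − 0.6)/(1.5 − 0.6) = 0.4100/0.9000 = 0.4556
Terminal stock prices: S_uu = 112.5, S_ud = 45, S_dd = 18
Terminal payoffs (K − S): max(-77.5, 0) = 0, max(-10, 0) = 0, max(17, 0) = 17
Node u (S = 75): continuation = 1/1.01·[0.4556·0.0000 + 0.5444·0.0000] = 0.0000; exercise value = 0.0000 ≤ continuation, so V_u = 0.0000
Node d (S = 30): continuation = 1/1.01·[0.4556·0.0000 + 0.5444·17.0000] = 9.1639; exercise value = 5.0000 ≤ continuation, so V_d = 9.1639
Node 0 (S = 50): continuation = 1/1.01·[0.4556·0.0000 + 0.5444·9.1639] = 4.9398; exercise value = 0.0000 ≤ continuation, so V_0 = 4.9398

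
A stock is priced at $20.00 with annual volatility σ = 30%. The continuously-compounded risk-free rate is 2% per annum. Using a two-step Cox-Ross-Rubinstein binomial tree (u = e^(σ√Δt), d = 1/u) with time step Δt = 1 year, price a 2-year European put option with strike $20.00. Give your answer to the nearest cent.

CRR parameters: u = e^(σ√Δt) = e^(0.3·√1) = 1.3499, d = 1/u = 0.7408
Per-period rate: rΔt = 0.02·1 = 0.02, so R = e^0.02 = 1.0202
Risk-neutral probability p = (e^0.02 − 0.7408)/(1.3499 − 0.7408) = 0.2794/0.6090 = 0.4587
Terminal stock prices: S_uu = 36.44, S_ud = 20, S_dd = 10.98
Terminal payoffs (K − S): max(-16.44, 0) = 0, max(0, 0) = 0, max(9.024, 0) = 9.024
Node u (S = 27): V_u = e^(−0.02)·[0.4587·0.0000 + 0.5413·0.0000] = 0.0000
Node d (S = 14.82): V_d = e^(−0.02)·[0.4587·0.0000 + 0.5413·9.0238] = 4.7876
Node 0 (S = 20): V_0 = e^(−0.02)·[0.4587·0.0000 + 0.5413·4.7876] = 2.5401

$2.54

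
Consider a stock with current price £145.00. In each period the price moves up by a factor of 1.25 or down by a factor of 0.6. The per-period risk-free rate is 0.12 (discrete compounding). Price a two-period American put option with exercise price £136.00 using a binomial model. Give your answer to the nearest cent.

Risk-neutral probability p = (1 + 0.12 − 0.6)/(1.25 − 0.6) = 0.5200/0.6500 = 0.8000
Terminal stock prices: S_uu = 226.6, S_ud = 108.8, S_dd = 52.2
Terminal payoffs (K − S): max(-90.56, 0) = 0, max(27.25, 0) = 27.25, max(83.8, 0) = 83.8
Node u (S = 181.2): continuation = 1/1.12·[0.8000·0.0000 + 0.2000·27.2500] = 4.8661; exercise value = 0.0000 ≤ continuation, so V_u = 4.8661
Node d (S = 87): continuation = 1/1.12·[0.8000·27.2500 + 0.2000·83.8000] = 34.4286; exercise value = 49.0000 > continuation, so V_d = 49.0000 (exercise)
Node 0 (S = 145): continuation = 1/1.12·[0.8000·4.8661 + 0.2000·49.0000] = 12.2258; exercise value = 0.0000 ≤ continuation, so V_0 = 12.2258

£12.23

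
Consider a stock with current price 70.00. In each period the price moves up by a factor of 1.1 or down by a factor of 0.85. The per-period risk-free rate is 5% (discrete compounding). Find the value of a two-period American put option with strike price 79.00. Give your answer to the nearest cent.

9.00

Risk-neutral probability p = (1 + 0.05 − 0.85)/(1.1 − 0.85) = 0.2000/0.2500 = 0.8000
Terminal stock prices: S_uu = 84.7, S_ud = 65.45, S_dd = 50.57
Terminal payoffs (K − S): max(-5.7, 0) = 0, max(13.55, 0) = 13.55, max(28.43, 0) = 28.43
Node u (S = 77): continuation = 1/1.05·[0.8000·0.0000 + 0.2000·13.5500] = 2.5810; exercise value = 2.0000 ≤ continuation, so V_u = 2.5810
Node d (S = 59.5): continuation = 1/1.05·[0.8000·13.5500 + 0.2000·28.4250] = 15.7381; exercise value = 19.5000 > continuation, so V_d = 19.5000 (exercise)
Node 0 (S = 70): continuation = 1/1.05·[0.8000·2.5810 + 0.2000·19.5000] = 5.6807; exercise value = 9.0000 > continuation, so V_0 = 9.0000 (exercise)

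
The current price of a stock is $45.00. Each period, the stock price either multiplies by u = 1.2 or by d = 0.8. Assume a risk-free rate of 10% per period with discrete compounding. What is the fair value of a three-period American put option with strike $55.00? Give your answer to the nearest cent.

Risk-neutral probability p = (1 + 0.1 − 0.8)/(1.2 − 0.8) = 0.3000/0.4000 = 0.7500
Terminal stock prices: S_uuu = 77.76, S_uud = 51.84, S_udd = 34.56, S_ddd = 23.04
Terminal payoffs (K − S): max(-22.76, 0) = 0, max(3.16, 0) = 3.16, max(20.44, 0) = 20.44, max(31.96, 0) = 31.96
Node uu (S = 64.8): continuation = 1/1.1·[0.7500·0.0000 + 0.2500·3.1600] = 0.7182; exercise value = 0.0000 ≤ continuation, so V_uu = 0.7182
Node ud (S = 43.2): continuation = 1/1.1·[0.7500·3.1600 + 0.2500·20.4400] = 6.8000; exercise value = 11.8000 > continuation, so V_ud = 11.8000 (exercise)
Node dd (S = 28.8): continuation = 1/1.1·[0.7500·20.4400 + 0.2500·31.9600] = 21.2000; exercise value = 26.2000 > continuation, so V_dd = 26.2000 (exercise)
Node u (S = 54): continuation = 1/1.1·[0.7500·0.7182 + 0.2500·11.8000] = 3.1715; exercise value = 1.0000 ≤ continuation, so V_u = 3.1715
Node d (S = 36): continuation = 1/1.1·[0.7500·11.8000 + 0.2500·26.2000] = 14.0000; exercise value = 19.0000 > continuation, so V_d = 19.0000 (exercise)
Node 0 (S = 45): continuation = 1/1.1·[0.7500·3.1715 + 0.2500·19.0000] = 6.4806; exercise value = 10.0000 > continuation, so V_0 = 10.0000 (exercise)

$10.00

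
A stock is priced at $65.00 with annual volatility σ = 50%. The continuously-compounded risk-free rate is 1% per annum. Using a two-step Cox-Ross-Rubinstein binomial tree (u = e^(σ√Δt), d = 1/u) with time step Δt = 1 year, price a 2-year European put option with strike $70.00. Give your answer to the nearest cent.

CRR parameters: u = e^(σ√Δt) = e^(0.5·√1) = 1.6487, d = 1/u = 0.6065
Per-period rate: rΔt = 0.01·1 = 0.01, so R = e^0.01 = 1.0101
Risk-neutral probability p = (e^0.01 − 0.6065)/(1.6487 − 0.6065) = 0.4035/1.0422 = 0.3872
Terminal stock prices: S_uu = 176.7, S_ud = 65, S_dd = 23.91
Terminal payoffs (K − S): max(-106.7, 0) = 0, max(5, 0) = 5, max(46.09, 0) = 46.09
Node u (S = 107.2): V_u = e^(−0.01)·[0.3872·0.0000 + 0.6128·5.0000] = 3.0336
Node d (S = 39.42): V_d = e^(−0.01)·[0.3872·5.0000 + 0.6128·46.0878] = 29.8790
Node 0 (S = 65): V_0 = e^(−0.01)·[0.3872·3.0336 + 0.6128·29.8790] = 19.2910

$19.29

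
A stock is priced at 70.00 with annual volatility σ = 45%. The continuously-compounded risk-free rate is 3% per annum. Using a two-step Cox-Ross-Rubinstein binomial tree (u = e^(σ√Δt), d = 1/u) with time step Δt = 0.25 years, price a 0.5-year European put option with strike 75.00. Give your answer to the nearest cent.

CRR parameters: u = e^(σ√Δt) = e^(0.45·√0.25) = 1.2523, d = 1/u = 0.7985
Per-period rate: rΔt = 0.03·0.25 = 0.0075, so R = e^0.0075 = 1.0075
Risk-neutral probability p = (e^0.0075 − 0.7985)/(1.2523 − 0.7985) = 0.2090/0.4538 = 0.4606
Terminal stock prices: S_uu = 109.8, S_ud = 70, S_dd = 44.63
Terminal payoffs (K − S): max(-34.78, 0) = 0, max(5, 0) = 5, max(30.37, 0) = 30.37
Node u (S = 87.66): V_u = e^(−0.0075)·[0.4606·0.0000 + 0.5394·5.0000] = 2.6770
Node d (S = 55.9): V_d = e^(−0.0075)·[0.4606·5.0000 + 0.5394·30.3660] = 18.5435
Node 0 (S = 70): V_0 = e^(−0.0075)·[0.4606·2.6770 + 0.5394·18.5435] = 11.1518

11.15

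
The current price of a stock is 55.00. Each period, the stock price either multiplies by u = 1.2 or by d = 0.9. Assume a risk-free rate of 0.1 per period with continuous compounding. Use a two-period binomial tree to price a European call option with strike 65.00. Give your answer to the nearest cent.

Risk-neutral probability p = (e^0.1 − 0.9)/(1.2 − 0.9) = 0.2052/0.3000 = 0.6839
Terminal stock prices: S_uu = 79.2, S_ud = 59.4, S_dd = 44.55
Terminal payoffs (S − K): max(14.2, 0) = 14.2, max(-5.6, 0) = 0, max(-20.45, 0) = 0
Node u (S = 66): V_u = e^(−0.1)·[0.6839·14.2000 + 0.3161·0.0000] = 8.7873
Node d (S = 49.5): V_d = e^(−0.1)·[0.6839·0.0000 + 0.3161·0.0000] = 0.0000
Node 0 (S = 55): V_0 = e^(−0.1)·[0.6839·8.7873 + 0.3161·0.0000] = 5.4377

5.44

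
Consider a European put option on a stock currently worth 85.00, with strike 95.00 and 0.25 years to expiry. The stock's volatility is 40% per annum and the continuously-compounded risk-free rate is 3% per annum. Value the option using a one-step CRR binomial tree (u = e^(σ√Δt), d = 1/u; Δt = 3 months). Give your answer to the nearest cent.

13.39

CRR parameters: u = e^(σ√Δt) = e^(0.4·√0.25) = 1.2214, d = 1/u = 0.8187
Per-period rate: rΔt = 0.03·0.25 = 0.0075, so R = e^0.0075 = 1.0075
Risk-neutral probability p = (e^0.0075 − 0.8187)/(1.2214 − 0.8187) = 0.1888/0.4027 = 0.4689
Terminal stock prices: S_u = 103.8, S_d = 69.59
Terminal payoffs (K − S): max(-8.819, 0) = 0, max(25.41, 0) = 25.41
Node 0 (S = 85): V_0 = e^(−0.0075)·[0.4689·0.0000 + 0.5311·25.4079] = 13.3943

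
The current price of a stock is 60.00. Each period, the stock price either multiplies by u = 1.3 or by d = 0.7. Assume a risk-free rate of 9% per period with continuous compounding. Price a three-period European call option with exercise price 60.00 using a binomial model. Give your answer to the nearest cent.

Risk-neutral probability p = (e^0.09 − 0.7)/(1.3 − 0.7) = 0.3942/0.6000 = 0.6570
Terminal stock prices: S_uuu = 131.8, S_uud = 70.98, S_udd = 38.22, S_ddd = 20.58
Terminal payoffs (S − K): max(71.82, 0) = 71.82, max(10.98, 0) = 10.98, max(-21.78, 0) = 0, max(-39.42, 0) = 0
Node uu (S = 101.4): V_uu = e^(−0.09)·[0.6570·71.8200 + 0.3430·10.9800] = 46.5641
Node ud (S = 54.6): V_ud = e^(−0.09)·[0.6570·10.9800 + 0.3430·0.0000] = 6.5925
Node dd (S = 29.4): V_dd = e^(−0.09)·[0.6570·0.0000 + 0.3430·0.0000] = 0.0000
Node u (S = 78): V_u = e^(−0.09)·[0.6570·46.5641 + 0.3430·6.5925] = 30.0246
Node d (S = 42): V_d = e^(−0.09)·[0.6570·6.5925 + 0.3430·0.0000] = 3.9583
Node 0 (S = 60): V_0 = e^(−0.09)·[0.6570·30.0246 + 0.3430·3.9583] = 19.2682

19.27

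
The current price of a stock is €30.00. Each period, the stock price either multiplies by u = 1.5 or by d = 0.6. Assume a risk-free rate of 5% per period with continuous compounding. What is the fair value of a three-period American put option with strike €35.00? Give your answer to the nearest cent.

€10.08

Risk-neutral probability p = (e^0.05 − 0.6)/(1.5 − 0.6) = 0.4513/0.9000 = 0.5014
Terminal stock prices: S_uuu = 101.2, S_uud = 40.5, S_udd = 16.2, S_ddd = 6.48
Terminal payoffs (K − S): max(-66.25, 0) = 0, max(-5.5, 0) = 0, max(18.8, 0) = 18.8, max(28.52, 0) = 28.52
Node uu (S = 67.5): continuation = e^(−0.05)·[0.5014·0.0000 + 0.4986·0.0000] = 0.0000; exercise value = 0.0000 ≤ continuation, so V_uu = 0.0000
Node ud (S = 27): continuation = e^(−0.05)·[0.5014·0.0000 + 0.4986·18.8000] = 8.9163; exercise value = 8.0000 ≤ continuation, so V_ud = 8.9163
Node dd (S = 10.8): continuation = e^(−0.05)·[0.5014·18.8000 + 0.4986·28.5200] = 22.4930; exercise value = 24.2000 > continuation, so V_dd = 24.2000 (exercise)
Node u (S = 45): continuation = e^(−0.05)·[0.5014·0.0000 + 0.4986·8.9163] = 4.2287; exercise value = 0.0000 ≤ continuation, so V_u = 4.2287
Node d (S = 18): continuation = e^(−0.05)·[0.5014·8.9163 + 0.4986·24.2000] = 15.7301; exercise value = 17.0000 > continuation, so V_d = 17.0000 (exercise)
Node 0 (S = 30): continuation = e^(−0.05)·[0.5014·4.2287 + 0.4986·17.0000] = 10.0795; exercise value = 5.0000 ≤ continuation, so V_0 = 10.0795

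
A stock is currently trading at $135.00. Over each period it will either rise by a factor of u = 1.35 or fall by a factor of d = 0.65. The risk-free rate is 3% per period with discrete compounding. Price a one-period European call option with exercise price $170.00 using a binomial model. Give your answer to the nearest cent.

$6.46

Risk-neutral probability p = (1 + 0.03 − 0.65)/(1.35 − 0.65) = 0.3800/0.7000 = 0.5429
Terminal stock prices: S_u = 182.2, S_d = 87.75
Terminal payoffs (S − K): max(12.25, 0) = 12.25, max(-82.25, 0) = 0
Node 0 (S = 135): V_0 = 1/1.03·[0.5429·12.2500 + 0.4571·0.0000] = 6.4563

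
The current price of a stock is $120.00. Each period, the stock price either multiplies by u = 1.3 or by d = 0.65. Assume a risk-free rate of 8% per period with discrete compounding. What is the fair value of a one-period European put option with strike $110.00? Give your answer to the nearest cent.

$10.03

Risk-neutral probability p = (1 + 0.08 − 0.65)/(1.3 − 0.65) = 0.4300/0.6500 = 0.6615
Terminal stock prices: S_u = 156, S_d = 78
Terminal payoffs (K − S): max(-46, 0) = 0, max(32, 0) = 32
Node 0 (S = 120): V_0 = 1/1.08·[0.6615·0.0000 + 0.3385·32.0000] = 10.0285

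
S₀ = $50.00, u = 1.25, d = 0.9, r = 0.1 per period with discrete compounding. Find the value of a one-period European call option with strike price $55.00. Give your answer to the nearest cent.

Risk-neutral probability p = (1 + 0.1 − 0.9)/(1.25 − 0.9) = 0.2000/0.3500 = 0.5714
Terminal stock prices: S_u = 62.5, S_d = 45
Terminal payoffs (S − K): max(7.5, 0) = 7.5, max(-10, 0) = 0
Node 0 (S = 50): V_0 = 1/1.1·[0.5714·7.5000 + 0.4286·0.0000] = 3.8961

$3.90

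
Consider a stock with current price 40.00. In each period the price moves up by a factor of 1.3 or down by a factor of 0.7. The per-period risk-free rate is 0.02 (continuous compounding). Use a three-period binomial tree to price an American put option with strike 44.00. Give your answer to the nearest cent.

9.34

Risk-neutral probability p = (e^0.02 − 0.7)/(1.3 − 0.7) = 0.3202/0.6000 = 0.5337
Terminal stock prices: S_uuu = 87.88, S_uud = 47.32, S_udd = 25.48, S_ddd = 13.72
Terminal payoffs (K − S): max(-43.88, 0) = 0, max(-3.32, 0) = 0, max(18.52, 0) = 18.52, max(30.28, 0) = 30.28
Node uu (S = 67.6): continuation = e^(−0.02)·[0.5337·0.0000 + 0.4663·0.0000] = 0.0000; exercise value = 0.0000 ≤ continuation, so V_uu = 0.0000
Node ud (S = 36.4): continuation = e^(−0.02)·[0.5337·0.0000 + 0.4663·18.5200] = 8.4654; exercise value = 7.6000 ≤ continuation, so V_ud = 8.4654
Node dd (S = 19.6): continuation = e^(−0.02)·[0.5337·18.5200 + 0.4663·30.2800] = 23.5287; exercise value = 24.4000 > continuation, so V_dd = 24.4000 (exercise)
Node u (S = 52): continuation = e^(−0.02)·[0.5337·0.0000 + 0.4663·8.4654] = 3.8695; exercise value = 0.0000 ≤ continuation, so V_u = 3.8695
Node d (S = 28): continuation = e^(−0.02)·[0.5337·8.4654 + 0.4663·24.4000] = 15.5815; exercise value = 16.0000 > continuation, so V_d = 16.0000 (exercise)
Node 0 (S = 40): continuation = e^(−0.02)·[0.5337·3.8695 + 0.4663·16.0000] = 9.3377; exercise value = 4.0000 ≤ continuation, so V_0 = 9.3377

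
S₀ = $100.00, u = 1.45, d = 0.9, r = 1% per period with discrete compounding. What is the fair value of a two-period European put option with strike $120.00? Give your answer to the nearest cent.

$24.47

Risk-neutral probability p = (1 + 0.01 − 0.9)/(1.45 − 0.9) = 0.1100/0.5500 = 0.2000
Terminal stock prices: S_uu = 210.2, S_ud = 130.5, S_dd = 81
Terminal payoffs (K − S): max(-90.25, 0) = 0, max(-10.5, 0) = 0, max(39, 0) = 39
Node u (S = 145): V_u = 1/1.01·[0.2000·0.0000 + 0.8000·0.0000] = 0.0000
Node d (S = 90): V_d = 1/1.01·[0.2000·0.0000 + 0.8000·39.0000] = 30.8911
Node 0 (S = 100): V_0 = 1/1.01·[0.2000·0.0000 + 0.8000·30.8911] = 24.4682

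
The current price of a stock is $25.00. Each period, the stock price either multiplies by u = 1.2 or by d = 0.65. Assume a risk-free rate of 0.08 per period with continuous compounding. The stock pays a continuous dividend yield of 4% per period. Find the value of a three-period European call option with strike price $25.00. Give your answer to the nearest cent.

Per-period risk-free factor R = e^0.08 = 1.0833; dividend-adjusted growth = e^(0.08−0.04) = 1.0408.
Risk-neutral probability p = (1.0408 − 0.65)/(1.2 − 0.65) = 0.3908/0.5500 = 0.7106
Terminal stock prices: S_uuu = 43.2, S_uud = 23.4, S_udd = 12.68, S_ddd = 6.866
Terminal payoffs (S − K): max(18.2, 0) = 18.2, max(-1.6, 0) = 0, max(-12.32, 0) = 0, max(-18.13, 0) = 0
Node uu (S = 36): V_uu = e^(−0.08)·[0.7106·18.2000 + 0.2894·0.0000] = 11.9380
Node ud (S = 19.5): V_ud = e^(−0.08)·[0.7106·0.0000 + 0.2894·0.0000] = 0.0000
Node dd (S = 10.56): V_dd = e^(−0.08)·[0.7106·0.0000 + 0.2894·0.0000] = 0.0000
Node u (S = 30): V_u = e^(−0.08)·[0.7106·11.9380 + 0.2894·0.0000] = 7.8305
Node d (S = 16.25): V_d = e^(−0.08)·[0.7106·0.0000 + 0.2894·0.0000] = 0.0000
Node 0 (S = 25): V_0 = e^(−0.08)·[0.7106·7.8305 + 0.2894·0.0000] = 5.1363

$5.14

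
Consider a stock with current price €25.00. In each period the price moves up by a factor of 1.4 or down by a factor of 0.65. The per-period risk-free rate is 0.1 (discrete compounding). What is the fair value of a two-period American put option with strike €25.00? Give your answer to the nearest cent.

€3.63

Risk-neutral probability p = (1 + 0.1 − 0.65)/(1.4 − 0.65) = 0.4500/0.7500 = 0.6000
Terminal stock prices: S_uu = 49, S_ud = 22.75, S_dd = 10.56
Terminal payoffs (K − S): max(-24, 0) = 0, max(2.25, 0) = 2.25, max(14.44, 0) = 14.44
Node u (S = 35): continuation = 1/1.1·[0.6000·0.0000 + 0.4000·2.2500] = 0.8182; exercise value = 0.0000 ≤ continuation, so V_u = 0.8182
Node d (S = 16.25): continuation = 1/1.1·[0.6000·2.2500 + 0.4000·14.4375] = 6.4773; exercise value = 8.7500 > continuation, so V_d = 8.7500 (exercise)
Node 0 (S = 25): continuation = 1/1.1·[0.6000·0.8182 + 0.4000·8.7500] = 3.6281; exercise value = 0.0000 ≤ continuation, so V_0 = 3.6281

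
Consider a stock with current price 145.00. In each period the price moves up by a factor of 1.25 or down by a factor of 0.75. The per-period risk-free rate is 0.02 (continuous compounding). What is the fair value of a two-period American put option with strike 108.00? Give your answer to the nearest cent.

Risk-neutral probability p = (e^0.02 − 0.75)/(1.25 − 0.75) = 0.2702/0.5000 = 0.5404
Terminal stock prices: S_uu = 226.6, S_ud = 135.9, S_dd = 81.56
Terminal payoffs (K − S): max(-118.6, 0) = 0, max(-27.94, 0) = 0, max(26.44, 0) = 26.44
Node u (S = 181.2): continuation = e^(−0.02)·[0.5404·0.0000 + 0.4596·0.0000] = 0.0000; exercise value = 0.0000 ≤ continuation, so V_u = 0.0000
Node d (S = 108.8): continuation = e^(−0.02)·[0.5404·0.0000 + 0.4596·26.4375] = 11.9100; exercise value = 0.0000 ≤ continuation, so V_d = 11.9100
Node 0 (S = 145): continuation = e^(−0.02)·[0.5404·0.0000 + 0.4596·11.9100] = 5.3654; exercise value = 0.0000 ≤ continuation, so V_0 = 5.3654

5.37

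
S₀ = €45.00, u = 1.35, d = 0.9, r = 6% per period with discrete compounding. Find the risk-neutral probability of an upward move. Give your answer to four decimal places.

Risk-neutral probability p = (1 + 0.06 − 0.9)/(1.35 − 0.9) = 0.1600/0.4500 = 0.3556

p = 0.3556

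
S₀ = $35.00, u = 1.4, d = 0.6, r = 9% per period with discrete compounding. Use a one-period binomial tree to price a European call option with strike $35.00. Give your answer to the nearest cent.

Risk-neutral probability p = (1 + 0.09 − 0.6)/(1.4 − 0.6) = 0.4900/0.8000 = 0.6125
Terminal stock prices: S_u = 49, S_d = 21
Terminal payoffs (S − K): max(14, 0) = 14, max(-14, 0) = 0
Node 0 (S = 35): V_0 = 1/1.09·[0.6125·14.0000 + 0.3875·0.0000] = 7.8670

$7.87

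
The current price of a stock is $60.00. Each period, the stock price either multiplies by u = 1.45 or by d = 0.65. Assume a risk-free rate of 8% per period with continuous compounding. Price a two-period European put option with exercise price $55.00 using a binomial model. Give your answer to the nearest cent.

Risk-neutral probability p = (e^0.08 − 0.65)/(1.45 − 0.65) = 0.4333/0.8000 = 0.5416
Terminal stock prices: S_uu = 126.2, S_ud = 56.55, S_dd = 25.35
Terminal payoffs (K − S): max(-71.15, 0) = 0, max(-1.55, 0) = 0, max(29.65, 0) = 29.65
Node u (S = 87): V_u = e^(−0.08)·[0.5416·0.0000 + 0.4584·0.0000] = 0.0000
Node d (S = 39): V_d = e^(−0.08)·[0.5416·0.0000 + 0.4584·29.6500] = 12.5463
Node 0 (S = 60): V_0 = e^(−0.08)·[0.5416·0.0000 + 0.4584·12.5463] = 5.3090

$5.31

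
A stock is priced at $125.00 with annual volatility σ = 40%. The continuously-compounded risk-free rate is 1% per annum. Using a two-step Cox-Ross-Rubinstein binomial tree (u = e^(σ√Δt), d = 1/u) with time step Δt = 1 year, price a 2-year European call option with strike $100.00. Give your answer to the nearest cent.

CRR parameters: u = e^(σ√Δt) = e^(0.4·√1) = 1.4918, d = 1/u = 0.6703
Per-period rate: rΔt = 0.01·1 = 0.01, so R = e^0.01 = 1.0101
Risk-neutral probability p = (e^0.01 − 0.6703)/(1.4918 − 0.6703) = 0.3397/0.8215 = 0.4135
Terminal stock prices: S_uu = 278.2, S_ud = 125, S_dd = 56.17
Terminal payoffs (S − K): max(178.2, 0) = 178.2, max(25, 0) = 25, max(-43.83, 0) = 0
Node u (S = 186.5): V_u = e^(−0.01)·[0.4135·178.1926 + 0.5865·25.0000] = 87.4731
Node d (S = 83.79): V_d = e^(−0.01)·[0.4135·25.0000 + 0.5865·0.0000] = 10.2358
Node 0 (S = 125): V_0 = e^(−0.01)·[0.4135·87.4731 + 0.5865·10.2358] = 41.7573

$41.76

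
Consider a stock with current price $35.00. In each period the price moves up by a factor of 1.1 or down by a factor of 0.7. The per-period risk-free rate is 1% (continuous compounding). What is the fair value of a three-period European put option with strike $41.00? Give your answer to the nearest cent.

Risk-neutral probability p = (e^0.01 − 0.7)/(1.1 − 0.7) = 0.3101/0.4000 = 0.7751
Terminal stock prices: S_uuu = 46.59, S_uud = 29.65, S_udd = 18.86, S_ddd = 12
Terminal payoffs (K − S): max(-5.585, 0) = 0, max(11.35, 0) = 11.35, max(22.14, 0) = 22.14, max(29, 0) = 29
Node uu (S = 42.35): V_uu = e^(−0.01)·[0.7751·0.0000 + 0.2249·11.3550] = 2.5280
Node ud (S = 26.95): V_ud = e^(−0.01)·[0.7751·11.3550 + 0.2249·22.1350] = 13.6420
Node dd (S = 17.15): V_dd = e^(−0.01)·[0.7751·22.1350 + 0.2249·28.9950] = 23.4420
Node u (S = 38.5): V_u = e^(−0.01)·[0.7751·2.5280 + 0.2249·13.6420] = 4.9773
Node d (S = 24.5): V_d = e^(−0.01)·[0.7751·13.6420 + 0.2249·23.4420] = 15.6881
Node 0 (S = 35): V_0 = e^(−0.01)·[0.7751·4.9773 + 0.2249·15.6881] = 7.3124

$7.31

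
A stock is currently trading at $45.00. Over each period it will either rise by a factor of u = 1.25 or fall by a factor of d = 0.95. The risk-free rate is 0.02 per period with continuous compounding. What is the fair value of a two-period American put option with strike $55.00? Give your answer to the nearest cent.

$10.00

Risk-neutral probability p = (e^0.02 − 0.95)/(1.25 − 0.95) = 0.0702/0.3000 = 0.2340
Terminal stock prices: S_uu = 70.31, S_ud = 53.44, S_dd = 40.61
Terminal payoffs (K − S): max(-15.31, 0) = 0, max(1.562, 0) = 1.562, max(14.39, 0) = 14.39
Node u (S = 56.25): continuation = e^(−0.02)·[0.2340·0.0000 + 0.7660·1.5625] = 1.1732; exercise value = 0.0000 ≤ continuation, so V_u = 1.1732
Node d (S = 42.75): continuation = e^(−0.02)·[0.2340·1.5625 + 0.7660·14.3875] = 11.1609; exercise value = 12.2500 > continuation, so V_d = 12.2500 (exercise)
Node 0 (S = 45): continuation = e^(−0.02)·[0.2340·1.1732 + 0.7660·12.2500] = 9.4667; exercise value = 10.0000 > continuation, so V_0 = 10.0000 (exercise)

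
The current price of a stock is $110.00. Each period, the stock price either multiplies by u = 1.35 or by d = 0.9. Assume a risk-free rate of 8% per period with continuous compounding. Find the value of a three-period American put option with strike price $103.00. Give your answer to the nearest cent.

Risk-neutral probability p = (e^0.08 − 0.9)/(1.35 − 0.9) = 0.1833/0.4500 = 0.4073
Terminal stock prices: S_uuu = 270.6, S_uud = 180.4, S_udd = 120.3, S_ddd = 80.19
Terminal payoffs (K − S): max(-167.6, 0) = 0, max(-77.43, 0) = 0, max(-17.29, 0) = 0, max(22.81, 0) = 22.81
Node uu (S = 200.5): continuation = e^(−0.08)·[0.4073·0.0000 + 0.5927·0.0000] = 0.0000; exercise value = 0.0000 ≤ continuation, so V_uu = 0.0000
Node ud (S = 133.7): continuation = e^(−0.08)·[0.4073·0.0000 + 0.5927·0.0000] = 0.0000; exercise value = 0.0000 ≤ continuation, so V_ud = 0.0000
Node dd (S = 89.1): continuation = e^(−0.08)·[0.4073·0.0000 + 0.5927·22.8100] = 12.4800; exercise value = 13.9000 > continuation, so V_dd = 13.9000 (exercise)
Node u (S = 148.5): continuation = e^(−0.08)·[0.4073·0.0000 + 0.5927·0.0000] = 0.0000; exercise value = 0.0000 ≤ continuation, so V_u = 0.0000
Node d (S = 99): continuation = e^(−0.08)·[0.4073·0.0000 + 0.5927·13.9000] = 7.6051; exercise value = 4.0000 ≤ continuation, so V_d = 7.6051
Node 0 (S = 110): continuation = e^(−0.08)·[0.4073·0.0000 + 0.5927·7.6051] = 4.1609; exercise value = 0.0000 ≤ continuation, so V_0 = 4.1609

$4.16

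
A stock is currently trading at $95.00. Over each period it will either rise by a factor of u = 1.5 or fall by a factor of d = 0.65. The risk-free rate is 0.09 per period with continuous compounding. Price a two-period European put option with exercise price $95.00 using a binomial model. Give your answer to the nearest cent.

Risk-neutral probability p = (e^0.09 − 0.65)/(1.5 − 0.65) = 0.4442/0.8500 = 0.5226
Terminal stock prices: S_uu = 213.8, S_ud = 92.62, S_dd = 40.14
Terminal payoffs (K − S): max(-118.8, 0) = 0, max(2.375, 0) = 2.375, max(54.86, 0) = 54.86
Node u (S = 142.5): V_u = e^(−0.09)·[0.5226·0.0000 + 0.4774·2.3750] = 1.0363
Node d (S = 61.75): V_d = e^(−0.09)·[0.5226·2.3750 + 0.4774·54.8625] = 25.0735
Node 0 (S = 95): V_0 = e^(−0.09)·[0.5226·1.0363 + 0.4774·25.0735] = 11.4357

$11.44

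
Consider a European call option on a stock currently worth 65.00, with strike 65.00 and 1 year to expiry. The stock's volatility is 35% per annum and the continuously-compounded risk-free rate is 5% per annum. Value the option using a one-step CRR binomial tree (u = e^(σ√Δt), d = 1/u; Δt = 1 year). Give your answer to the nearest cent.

12.57

CRR parameters: u = e^(σ√Δt) = e^(0.35·√1) = 1.4191, d = 1/u = 0.7047
Per-period rate: rΔt = 0.05·1 = 0.05, so R = e^0.05 = 1.0513
Risk-neutral probability p = (e^0.05 − 0.7047)/(1.4191 − 0.7047) = 0.3466/0.7144 = 0.4852
Terminal stock prices: S_u = 92.24, S_d = 45.8
Terminal payoffs (S − K): max(27.24, 0) = 27.24, max(-19.2, 0) = 0
Node 0 (S = 65): V_0 = e^(−0.05)·[0.4852·27.2394 + 0.5148·0.0000] = 12.5707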